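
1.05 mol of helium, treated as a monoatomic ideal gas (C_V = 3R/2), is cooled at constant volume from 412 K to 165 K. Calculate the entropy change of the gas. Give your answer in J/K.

At constant volume, ΔS = nC_V ln(T₂/T₁) with C_V = 3R/2 = 12.47 J mol⁻¹ K⁻¹.
ΔS = 1.05 × 12.47 × ln(165/412) = -12 J/K.

ΔS = -12 J/K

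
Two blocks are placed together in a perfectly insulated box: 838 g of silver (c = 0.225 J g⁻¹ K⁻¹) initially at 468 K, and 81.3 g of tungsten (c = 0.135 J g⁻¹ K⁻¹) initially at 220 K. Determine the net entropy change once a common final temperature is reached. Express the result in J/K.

ΔS_total = 2.38 J/K

Energy balance: T_f = (m₁c₁T₁ + m₂c₂T₂)/(m₁c₁ + m₂c₂) = 454.36 K.
ΔS₁ = m₁c₁ ln(T_f/T₁) = 188.55 × ln(454.36/468) = -5.578 J/K.
ΔS₂ = m₂c₂ ln(T_f/T₂) = 10.9755 × ln(454.36/220) = 7.96 J/K.
ΔS_total = -5.578 + 7.96 = 2.38 J/K.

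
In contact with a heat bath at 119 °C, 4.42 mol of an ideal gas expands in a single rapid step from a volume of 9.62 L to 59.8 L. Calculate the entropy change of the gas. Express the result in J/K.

ΔS_gas = 67.1 J/K

Entropy is a state function, so ΔS_gas depends only on the end states.
For an isothermal ideal gas ΔS_gas = nR ln(V₂/V₁) = 4.42 × 8.314 × ln(59.8/9.62) = 67.1 J/K.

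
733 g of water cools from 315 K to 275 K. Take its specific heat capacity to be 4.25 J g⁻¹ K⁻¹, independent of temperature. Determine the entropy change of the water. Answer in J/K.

ΔS = -423 J/K

ΔS = ∫dQ_rev/T = m c ln(T₂/T₁) = 733 × 4.25 × ln(275/315) = -423 J/K.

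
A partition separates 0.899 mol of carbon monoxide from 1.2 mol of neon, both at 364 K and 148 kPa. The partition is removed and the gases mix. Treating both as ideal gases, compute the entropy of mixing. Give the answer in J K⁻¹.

Mole fractions: x_A = 0.899/2.1 = 0.428, x_B = 0.572.
ΔS_mix = −R(n_A ln x_A + n_B ln x_B) = −8.314 × (0.899 ln 0.428 + 1.2 ln 0.572) = 11.9 J/K.

ΔS_mix = 11.9 J/K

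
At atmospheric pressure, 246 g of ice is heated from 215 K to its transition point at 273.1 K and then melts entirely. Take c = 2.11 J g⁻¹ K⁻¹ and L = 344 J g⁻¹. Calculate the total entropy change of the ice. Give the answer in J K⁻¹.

Warming step: ΔS₁ = m c ln(T_tr/T_i) = 246 × 2.11 × ln(273.1/215) = 124.2 J/K.
Phase change: ΔS₂ = +mL/T_tr = 246 × 344 / 273.1 = 309.9 J/K.
ΔS_total = (124.2) + (309.9) = 434 J/K.

ΔS = 434 J/K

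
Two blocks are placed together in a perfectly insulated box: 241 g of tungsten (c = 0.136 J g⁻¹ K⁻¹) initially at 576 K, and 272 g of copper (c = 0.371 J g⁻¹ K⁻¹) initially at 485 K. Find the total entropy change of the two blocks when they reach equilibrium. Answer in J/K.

ΔS_total = 0.376 J/K

Energy balance: T_f = (m₁c₁T₁ + m₂c₂T₂)/(m₁c₁ + m₂c₂) = 507.31 K.
ΔS₁ = m₁c₁ ln(T_f/T₁) = 32.776 × ln(507.31/576) = -4.162 J/K.
ΔS₂ = m₂c₂ ln(T_f/T₂) = 100.912 × ln(507.31/485) = 4.538 J/K.
ΔS_total = -4.162 + 4.538 = 0.376 J/K.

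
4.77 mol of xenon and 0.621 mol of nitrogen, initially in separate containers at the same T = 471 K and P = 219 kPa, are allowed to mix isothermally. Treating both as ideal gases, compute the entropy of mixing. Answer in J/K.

Mole fractions: x_A = 4.77/5.39 = 0.885, x_B = 0.115.
ΔS_mix = −R(n_A ln x_A + n_B ln x_B) = −8.314 × (4.77 ln 0.885 + 0.621 ln 0.115) = 16 J/K.

ΔS_mix = 16 J/K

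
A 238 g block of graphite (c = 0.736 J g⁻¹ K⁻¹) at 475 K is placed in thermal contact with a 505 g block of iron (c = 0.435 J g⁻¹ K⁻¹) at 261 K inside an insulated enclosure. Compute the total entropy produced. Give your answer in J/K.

ΔS_total = 17.6 J/K

Energy balance: T_f = (m₁c₁T₁ + m₂c₂T₂)/(m₁c₁ + m₂c₂) = 355.94 K.
ΔS₁ = m₁c₁ ln(T_f/T₁) = 175.168 × ln(355.94/475) = -50.55 J/K.
ΔS₂ = m₂c₂ ln(T_f/T₂) = 219.675 × ln(355.94/261) = 68.15 J/K.
ΔS_total = -50.55 + 68.15 = 17.6 J/K.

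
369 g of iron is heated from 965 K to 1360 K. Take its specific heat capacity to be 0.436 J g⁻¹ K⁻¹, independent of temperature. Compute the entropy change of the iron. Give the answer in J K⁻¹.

ΔS = 55.2 J/K

ΔS = ∫dQ_rev/T = m c ln(T₂/T₁) = 369 × 0.436 × ln(1360/965) = 55.2 J/K.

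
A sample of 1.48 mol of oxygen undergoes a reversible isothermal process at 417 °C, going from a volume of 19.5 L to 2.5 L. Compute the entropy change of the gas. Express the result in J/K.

For an isothermal ideal gas ΔS_gas = nR ln(V₂/V₁) = 1.48 × 8.314 × ln(2.5/19.5) = -25.3 J/K.

ΔS_gas = -25.3 J/K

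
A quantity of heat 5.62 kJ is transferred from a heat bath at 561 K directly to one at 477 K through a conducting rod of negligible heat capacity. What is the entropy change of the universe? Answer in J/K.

ΔS_hot = −Q/T_H = −5620/561 = -10.02 J/K and ΔS_cold = +Q/T_C = 5620/477 = 11.78 J/K.
ΔS_total = -10.02 + 11.78 = 1.76 J/K, positive as the second law requires.

ΔS_total = 1.76 J/K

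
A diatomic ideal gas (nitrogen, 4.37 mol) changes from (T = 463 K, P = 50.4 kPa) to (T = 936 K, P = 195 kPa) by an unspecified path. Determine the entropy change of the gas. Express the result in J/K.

ΔS = nC_p ln(T₂/T₁) − nR ln(P₂/P₁), with C_p = 7R/2 = 29.1 J mol⁻¹ K⁻¹ for a diatomic ideal gas.
ΔS = 4.37 × [29.1 × ln(936/463) − 8.314 × ln(195/50.4)] = 40.4 J/K.

ΔS = 40.4 J/K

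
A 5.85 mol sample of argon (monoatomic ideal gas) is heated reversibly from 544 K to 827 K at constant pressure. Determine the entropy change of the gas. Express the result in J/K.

ΔS = 50.9 J/K

At constant pressure, ΔS = nC_p ln(T₂/T₁) with C_p = 5R/2 = 20.79 J mol⁻¹ K⁻¹.
ΔS = 5.85 × 20.79 × ln(827/544) = 50.9 J/K.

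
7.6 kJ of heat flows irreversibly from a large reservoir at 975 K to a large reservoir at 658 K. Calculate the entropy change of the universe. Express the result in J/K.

ΔS_hot = −Q/T_H = −7600/975 = -7.795 J/K and ΔS_cold = +Q/T_C = 7600/658 = 11.55 J/K.
ΔS_total = -7.795 + 11.55 = 3.76 J/K, positive as the second law requires.

ΔS_total = 3.76 J/K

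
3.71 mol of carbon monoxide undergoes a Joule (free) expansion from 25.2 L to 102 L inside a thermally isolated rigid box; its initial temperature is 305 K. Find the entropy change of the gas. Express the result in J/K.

ΔS_gas = 43.1 J/K

No heat is exchanged and no work is done, so the ideal-gas temperature stays constant.
Entropy is a state function; using a reversible isothermal path, ΔS_gas = nR ln(V₂/V₁) = 3.71 × 8.314 × ln(102/25.2) = 43.1 J/K.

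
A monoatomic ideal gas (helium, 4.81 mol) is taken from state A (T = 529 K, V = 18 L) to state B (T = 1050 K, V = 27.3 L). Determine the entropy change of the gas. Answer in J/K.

ΔS = 57.8 J/K

Entropy is a state function: ΔS = nC_V ln(T₂/T₁) + nR ln(V₂/V₁), with C_V = 3R/2 = 12.47 J mol⁻¹ K⁻¹ for a monoatomic ideal gas.
ΔS = 4.81 × [12.47 × ln(1050/529) + 8.314 × ln(27.3/18)] = 57.8 J/K.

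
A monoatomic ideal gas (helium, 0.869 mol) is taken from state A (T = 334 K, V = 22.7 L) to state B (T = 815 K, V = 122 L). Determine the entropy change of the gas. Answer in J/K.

ΔS = 21.8 J/K

Entropy is a state function: ΔS = nC_V ln(T₂/T₁) + nR ln(V₂/V₁), with C_V = 3R/2 = 12.47 J mol⁻¹ K⁻¹ for a monoatomic ideal gas.
ΔS = 0.869 × [12.47 × ln(815/334) + 8.314 × ln(122/22.7)] = 21.8 J/K.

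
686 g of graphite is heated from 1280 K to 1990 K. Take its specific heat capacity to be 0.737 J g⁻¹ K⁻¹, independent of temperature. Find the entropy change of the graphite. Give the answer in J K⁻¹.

ΔS = ∫dQ_rev/T = m c ln(T₂/T₁) = 686 × 0.737 × ln(1990/1280) = 223 J/K.

ΔS = 223 J/K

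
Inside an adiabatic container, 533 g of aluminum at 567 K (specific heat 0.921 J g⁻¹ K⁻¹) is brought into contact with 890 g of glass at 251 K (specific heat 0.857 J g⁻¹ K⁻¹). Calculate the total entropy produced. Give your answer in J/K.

Energy balance: T_f = (m₁c₁T₁ + m₂c₂T₂)/(m₁c₁ + m₂c₂) = 374.74 K.
ΔS₁ = m₁c₁ ln(T_f/T₁) = 490.893 × ln(374.74/567) = -203.3 J/K.
ΔS₂ = m₂c₂ ln(T_f/T₂) = 762.73 × ln(374.74/251) = 305.7 J/K.
ΔS_total = -203.3 + 305.7 = 102 J/K.

ΔS_total = 102 J/K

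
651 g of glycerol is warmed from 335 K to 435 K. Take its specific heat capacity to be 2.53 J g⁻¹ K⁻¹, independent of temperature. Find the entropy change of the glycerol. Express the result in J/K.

ΔS = ∫dQ_rev/T = m c ln(T₂/T₁) = 651 × 2.53 × ln(435/335) = 430 J/K.

ΔS = 430 J/K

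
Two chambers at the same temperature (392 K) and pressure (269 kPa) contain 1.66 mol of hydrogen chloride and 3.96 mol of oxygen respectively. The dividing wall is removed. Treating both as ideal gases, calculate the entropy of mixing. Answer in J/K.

Mole fractions: x_A = 1.66/5.62 = 0.295, x_B = 0.705.
ΔS_mix = −R(n_A ln x_A + n_B ln x_B) = −8.314 × (1.66 ln 0.295 + 3.96 ln 0.705) = 28.4 J/K.

ΔS_mix = 28.4 J/K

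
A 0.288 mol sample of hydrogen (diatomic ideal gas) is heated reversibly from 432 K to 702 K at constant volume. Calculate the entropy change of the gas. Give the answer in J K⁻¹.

ΔS = 2.91 J/K

At constant volume, ΔS = nC_V ln(T₂/T₁) with C_V = 5R/2 = 20.79 J mol⁻¹ K⁻¹.
ΔS = 0.288 × 20.79 × ln(702/432) = 2.91 J/K.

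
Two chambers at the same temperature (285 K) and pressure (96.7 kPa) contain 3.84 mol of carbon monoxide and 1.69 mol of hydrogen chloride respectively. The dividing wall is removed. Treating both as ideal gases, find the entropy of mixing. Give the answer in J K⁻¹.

ΔS_mix = 28.3 J/K

Mole fractions: x_A = 3.84/5.53 = 0.694, x_B = 0.306.
ΔS_mix = −R(n_A ln x_A + n_B ln x_B) = −8.314 × (3.84 ln 0.694 + 1.69 ln 0.306) = 28.3 J/K.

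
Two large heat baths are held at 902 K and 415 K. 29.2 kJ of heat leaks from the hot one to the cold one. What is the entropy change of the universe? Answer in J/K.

ΔS_total = 38 J/K

ΔS_hot = −Q/T_H = −29200/902 = -32.37 J/K and ΔS_cold = +Q/T_C = 29200/415 = 70.36 J/K.
ΔS_total = -32.37 + 70.36 = 38 J/K, positive as the second law requires.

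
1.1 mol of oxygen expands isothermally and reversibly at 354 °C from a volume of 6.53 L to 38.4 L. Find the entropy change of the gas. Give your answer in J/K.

ΔS_gas = 16.2 J/K

For an isothermal ideal gas ΔS_gas = nR ln(V₂/V₁) = 1.1 × 8.314 × ln(38.4/6.53) = 16.2 J/K.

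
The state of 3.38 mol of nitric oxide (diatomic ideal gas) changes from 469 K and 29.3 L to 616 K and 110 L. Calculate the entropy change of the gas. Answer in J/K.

ΔS = 56.3 J/K

Entropy is a state function: ΔS = nC_V ln(T₂/T₁) + nR ln(V₂/V₁), with C_V = 5R/2 = 20.79 J mol⁻¹ K⁻¹ for a diatomic ideal gas.
ΔS = 3.38 × [20.79 × ln(616/469) + 8.314 × ln(110/29.3)] = 56.3 J/K.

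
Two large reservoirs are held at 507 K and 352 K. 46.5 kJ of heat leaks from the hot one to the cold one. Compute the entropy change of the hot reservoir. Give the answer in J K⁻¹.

The hot reservoir loses heat Q, so ΔS_hot = −Q/T_H = −46500/507 = -91.7 J/K.

ΔS_hot = -91.7 J/K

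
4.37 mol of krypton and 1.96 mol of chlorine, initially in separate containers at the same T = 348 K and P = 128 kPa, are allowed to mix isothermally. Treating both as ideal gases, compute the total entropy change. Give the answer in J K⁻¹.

ΔS_mix = 32.6 J/K

Mole fractions: x_A = 4.37/6.33 = 0.69, x_B = 0.31.
ΔS_mix = −R(n_A ln x_A + n_B ln x_B) = −8.314 × (4.37 ln 0.69 + 1.96 ln 0.31) = 32.6 J/K.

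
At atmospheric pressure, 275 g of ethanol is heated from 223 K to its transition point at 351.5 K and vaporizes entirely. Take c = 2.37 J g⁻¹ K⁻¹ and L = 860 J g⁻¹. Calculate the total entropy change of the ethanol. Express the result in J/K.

ΔS = 969 J/K

Warming step: ΔS₁ = m c ln(T_tr/T_i) = 275 × 2.37 × ln(351.5/223) = 296.6 J/K.
Phase change: ΔS₂ = +mL/T_tr = 275 × 860 / 351.5 = 672.8 J/K.
ΔS_total = (296.6) + (672.8) = 969 J/K.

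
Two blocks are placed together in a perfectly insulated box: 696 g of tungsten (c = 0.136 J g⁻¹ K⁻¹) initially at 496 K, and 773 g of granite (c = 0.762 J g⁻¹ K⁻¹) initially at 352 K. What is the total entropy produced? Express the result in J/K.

ΔS_total = 5.2 J/K

Energy balance: T_f = (m₁c₁T₁ + m₂c₂T₂)/(m₁c₁ + m₂c₂) = 371.94 K.
ΔS₁ = m₁c₁ ln(T_f/T₁) = 94.656 × ln(371.94/496) = -27.25 J/K.
ΔS₂ = m₂c₂ ln(T_f/T₂) = 589.026 × ln(371.94/352) = 32.45 J/K.
ΔS_total = -27.25 + 32.45 = 5.2 J/K.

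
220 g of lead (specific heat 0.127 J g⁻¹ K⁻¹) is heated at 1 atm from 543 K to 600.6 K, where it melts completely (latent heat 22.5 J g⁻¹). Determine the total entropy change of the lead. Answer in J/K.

Warming step: ΔS₁ = m c ln(T_tr/T_i) = 220 × 0.127 × ln(600.6/543) = 2.817 J/K.
Phase change: ΔS₂ = +mL/T_tr = 220 × 22.5 / 600.6 = 8.242 J/K.
ΔS_total = (2.817) + (8.242) = 11.1 J/K.

ΔS = 11.1 J/K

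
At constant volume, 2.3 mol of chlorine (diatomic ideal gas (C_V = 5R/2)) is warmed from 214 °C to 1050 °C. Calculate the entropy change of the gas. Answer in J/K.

In kelvin: T₁ = 487.15 K, T₂ = 1323.15 K. At constant volume, ΔS = nC_V ln(T₂/T₁) with C_V = 5R/2 = 20.79 J mol⁻¹ K⁻¹.
ΔS = 2.3 × 20.79 × ln(1323.15/487.15) = 47.8 J/K.

ΔS = 47.8 J/K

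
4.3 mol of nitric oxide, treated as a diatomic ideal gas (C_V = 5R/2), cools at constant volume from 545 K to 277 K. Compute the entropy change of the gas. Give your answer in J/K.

ΔS = -60.5 J/K

At constant volume, ΔS = nC_V ln(T₂/T₁) with C_V = 5R/2 = 20.79 J mol⁻¹ K⁻¹.
ΔS = 4.3 × 20.79 × ln(277/545) = -60.5 J/K.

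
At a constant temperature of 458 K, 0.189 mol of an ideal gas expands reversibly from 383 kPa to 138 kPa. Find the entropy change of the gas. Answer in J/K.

ΔS_gas = 1.6 J/K

For an isothermal ideal gas ΔS_gas = nR ln(P₁/P₂) = 0.189 × 8.314 × ln(383/138) = 1.6 J/K.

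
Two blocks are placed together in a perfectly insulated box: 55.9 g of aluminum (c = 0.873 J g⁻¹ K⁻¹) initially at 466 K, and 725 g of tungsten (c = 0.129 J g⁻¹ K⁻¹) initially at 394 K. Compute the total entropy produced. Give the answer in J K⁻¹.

Energy balance: T_f = (m₁c₁T₁ + m₂c₂T₂)/(m₁c₁ + m₂c₂) = 418.69 K.
ΔS₁ = m₁c₁ ln(T_f/T₁) = 48.8007 × ln(418.69/466) = -5.225 J/K.
ΔS₂ = m₂c₂ ln(T_f/T₂) = 93.525 × ln(418.69/394) = 5.684 J/K.
ΔS_total = -5.225 + 5.684 = 0.459 J/K.

ΔS_total = 0.459 J/K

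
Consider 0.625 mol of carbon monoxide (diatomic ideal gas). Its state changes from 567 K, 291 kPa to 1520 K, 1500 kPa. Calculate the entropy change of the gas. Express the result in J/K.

ΔS = 9.41 J/K

ΔS = nC_p ln(T₂/T₁) − nR ln(P₂/P₁), with C_p = 7R/2 = 29.1 J mol⁻¹ K⁻¹ for a diatomic ideal gas.
ΔS = 0.625 × [29.1 × ln(1520/567) − 8.314 × ln(1500/291)] = 9.41 J/K.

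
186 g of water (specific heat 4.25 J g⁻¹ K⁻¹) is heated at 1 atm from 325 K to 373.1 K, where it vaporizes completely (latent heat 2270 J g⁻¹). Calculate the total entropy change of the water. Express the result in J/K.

ΔS = 1240 J/K

Warming step: ΔS₁ = m c ln(T_tr/T_i) = 186 × 4.25 × ln(373.1/325) = 109.1 J/K.
Phase change: ΔS₂ = +mL/T_tr = 186 × 2270 / 373.1 = 1132 J/K.
ΔS_total = (109.1) + (1132) = 1240 J/K.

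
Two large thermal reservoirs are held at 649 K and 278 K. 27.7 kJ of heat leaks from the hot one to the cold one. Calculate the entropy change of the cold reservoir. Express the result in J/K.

The cold reservoir gains heat Q, so ΔS_cold = +Q/T_C = 27700/278 = 99.6 J/K.

ΔS_cold = 99.6 J/K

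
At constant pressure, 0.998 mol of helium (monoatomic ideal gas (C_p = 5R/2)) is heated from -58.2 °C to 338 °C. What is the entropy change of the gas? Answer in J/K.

In kelvin: T₁ = 214.95 K, T₂ = 611.15 K. At constant pressure, ΔS = nC_p ln(T₂/T₁) with C_p = 5R/2 = 20.79 J mol⁻¹ K⁻¹.
ΔS = 0.998 × 20.79 × ln(611.15/214.95) = 21.7 J/K.

ΔS = 21.7 J/K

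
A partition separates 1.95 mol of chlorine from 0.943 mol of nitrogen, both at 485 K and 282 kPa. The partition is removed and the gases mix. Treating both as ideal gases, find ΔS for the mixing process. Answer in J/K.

Mole fractions: x_A = 1.95/2.89 = 0.674, x_B = 0.326.
ΔS_mix = −R(n_A ln x_A + n_B ln x_B) = −8.314 × (1.95 ln 0.674 + 0.943 ln 0.326) = 15.2 J/K.

ΔS_mix = 15.2 J/K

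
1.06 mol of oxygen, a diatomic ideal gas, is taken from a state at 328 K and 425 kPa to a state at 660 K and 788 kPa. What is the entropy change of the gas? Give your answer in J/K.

ΔS = 16.1 J/K

ΔS = nC_p ln(T₂/T₁) − nR ln(P₂/P₁), with C_p = 7R/2 = 29.1 J mol⁻¹ K⁻¹ for a diatomic ideal gas.
ΔS = 1.06 × [29.1 × ln(660/328) − 8.314 × ln(788/425)] = 16.1 J/K.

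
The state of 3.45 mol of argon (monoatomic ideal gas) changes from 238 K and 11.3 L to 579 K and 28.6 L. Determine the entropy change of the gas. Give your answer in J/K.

ΔS = 64.9 J/K

Entropy is a state function: ΔS = nC_V ln(T₂/T₁) + nR ln(V₂/V₁), with C_V = 3R/2 = 12.47 J mol⁻¹ K⁻¹ for a monoatomic ideal gas.
ΔS = 3.45 × [12.47 × ln(579/238) + 8.314 × ln(28.6/11.3)] = 64.9 J/K.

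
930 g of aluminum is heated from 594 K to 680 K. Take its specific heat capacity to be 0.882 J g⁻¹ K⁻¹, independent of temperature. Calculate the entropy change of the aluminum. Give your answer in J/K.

ΔS = 111 J/K

ΔS = ∫dQ_rev/T = m c ln(T₂/T₁) = 930 × 0.882 × ln(680/594) = 111 J/K.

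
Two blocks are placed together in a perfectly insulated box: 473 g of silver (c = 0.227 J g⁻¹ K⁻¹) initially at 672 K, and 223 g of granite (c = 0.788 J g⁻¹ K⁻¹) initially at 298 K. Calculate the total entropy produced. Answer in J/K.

ΔS_total = 22.9 J/K

Energy balance: T_f = (m₁c₁T₁ + m₂c₂T₂)/(m₁c₁ + m₂c₂) = 439.85 K.
ΔS₁ = m₁c₁ ln(T_f/T₁) = 107.371 × ln(439.85/672) = -45.51 J/K.
ΔS₂ = m₂c₂ ln(T_f/T₂) = 175.724 × ln(439.85/298) = 68.42 J/K.
ΔS_total = -45.51 + 68.42 = 22.9 J/K.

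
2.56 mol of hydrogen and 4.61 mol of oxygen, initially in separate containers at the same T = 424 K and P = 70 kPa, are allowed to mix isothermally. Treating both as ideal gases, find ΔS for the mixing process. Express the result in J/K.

Mole fractions: x_A = 2.56/7.17 = 0.357, x_B = 0.643.
ΔS_mix = −R(n_A ln x_A + n_B ln x_B) = −8.314 × (2.56 ln 0.357 + 4.61 ln 0.643) = 38.8 J/K.

ΔS_mix = 38.8 J/K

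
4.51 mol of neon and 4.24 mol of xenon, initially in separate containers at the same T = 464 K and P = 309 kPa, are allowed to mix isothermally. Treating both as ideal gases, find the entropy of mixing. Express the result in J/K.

Mole fractions: x_A = 4.51/8.75 = 0.515, x_B = 0.485.
ΔS_mix = −R(n_A ln x_A + n_B ln x_B) = −8.314 × (4.51 ln 0.515 + 4.24 ln 0.485) = 50.4 J/K.

ΔS_mix = 50.4 J/K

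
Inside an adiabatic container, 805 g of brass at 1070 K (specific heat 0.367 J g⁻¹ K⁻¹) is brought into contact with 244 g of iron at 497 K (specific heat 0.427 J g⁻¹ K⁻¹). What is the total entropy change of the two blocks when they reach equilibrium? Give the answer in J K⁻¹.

ΔS_total = 19.8 J/K

Energy balance: T_f = (m₁c₁T₁ + m₂c₂T₂)/(m₁c₁ + m₂c₂) = 920.61 K.
ΔS₁ = m₁c₁ ln(T_f/T₁) = 295.435 × ln(920.61/1070) = -44.43 J/K.
ΔS₂ = m₂c₂ ln(T_f/T₂) = 104.188 × ln(920.61/497) = 64.23 J/K.
ΔS_total = -44.43 + 64.23 = 19.8 J/K.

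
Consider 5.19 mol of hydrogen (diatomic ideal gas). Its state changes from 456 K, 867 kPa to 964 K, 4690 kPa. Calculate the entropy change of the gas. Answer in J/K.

ΔS = 40.2 J/K

ΔS = nC_p ln(T₂/T₁) − nR ln(P₂/P₁), with C_p = 7R/2 = 29.1 J mol⁻¹ K⁻¹ for a diatomic ideal gas.
ΔS = 5.19 × [29.1 × ln(964/456) − 8.314 × ln(4690/867)] = 40.2 J/K.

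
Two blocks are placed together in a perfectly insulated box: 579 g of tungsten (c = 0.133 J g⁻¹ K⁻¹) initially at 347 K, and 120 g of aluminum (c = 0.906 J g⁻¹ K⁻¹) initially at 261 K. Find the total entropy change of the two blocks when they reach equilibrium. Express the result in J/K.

Energy balance: T_f = (m₁c₁T₁ + m₂c₂T₂)/(m₁c₁ + m₂c₂) = 296.66 K.
ΔS₁ = m₁c₁ ln(T_f/T₁) = 77.007 × ln(296.66/347) = -12.07 J/K.
ΔS₂ = m₂c₂ ln(T_f/T₂) = 108.72 × ln(296.66/261) = 13.92 J/K.
ΔS_total = -12.07 + 13.92 = 1.85 J/K.

ΔS_total = 1.85 J/K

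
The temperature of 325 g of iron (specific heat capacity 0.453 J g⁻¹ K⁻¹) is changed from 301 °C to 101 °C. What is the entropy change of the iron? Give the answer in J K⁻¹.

ΔS = -63 J/K

In kelvin: T₁ = 574.15 K, T₂ = 374.15 K. ΔS = ∫dQ_rev/T = m c ln(T₂/T₁) = 325 × 0.453 × ln(374.15/574.15) = -63 J/K.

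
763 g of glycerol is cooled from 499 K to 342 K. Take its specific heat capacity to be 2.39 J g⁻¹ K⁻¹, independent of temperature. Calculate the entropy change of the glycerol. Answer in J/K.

ΔS = -689 J/K

ΔS = ∫dQ_rev/T = m c ln(T₂/T₁) = 763 × 2.39 × ln(342/499) = -689 J/K.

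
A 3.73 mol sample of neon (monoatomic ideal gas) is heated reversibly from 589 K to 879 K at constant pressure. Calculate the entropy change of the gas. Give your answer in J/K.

ΔS = 31 J/K

At constant pressure, ΔS = nC_p ln(T₂/T₁) with C_p = 5R/2 = 20.79 J mol⁻¹ K⁻¹.
ΔS = 3.73 × 20.79 × ln(879/589) = 31 J/K.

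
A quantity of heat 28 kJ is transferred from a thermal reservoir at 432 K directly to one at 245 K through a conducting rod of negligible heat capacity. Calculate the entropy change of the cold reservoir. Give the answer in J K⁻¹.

The cold reservoir gains heat Q, so ΔS_cold = +Q/T_C = 28000/245 = 114 J/K.

ΔS_cold = 114 J/K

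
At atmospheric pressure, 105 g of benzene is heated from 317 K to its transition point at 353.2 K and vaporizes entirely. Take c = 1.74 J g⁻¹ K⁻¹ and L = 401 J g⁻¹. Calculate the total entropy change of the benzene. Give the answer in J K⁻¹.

ΔS = 139 J/K

Warming step: ΔS₁ = m c ln(T_tr/T_i) = 105 × 1.74 × ln(353.2/317) = 19.76 J/K.
Phase change: ΔS₂ = +mL/T_tr = 105 × 401 / 353.2 = 119.2 J/K.
ΔS_total = (19.76) + (119.2) = 139 J/K.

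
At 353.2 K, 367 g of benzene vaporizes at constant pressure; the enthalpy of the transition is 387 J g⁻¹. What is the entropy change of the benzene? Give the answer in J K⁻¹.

Heat absorbed by the substance: Q = mL = 367 × 387 = 142029 J.
At constant T, ΔS = Q_rev/T = 142029 / 353.2 = 402 J/K.

ΔS = 402 J/K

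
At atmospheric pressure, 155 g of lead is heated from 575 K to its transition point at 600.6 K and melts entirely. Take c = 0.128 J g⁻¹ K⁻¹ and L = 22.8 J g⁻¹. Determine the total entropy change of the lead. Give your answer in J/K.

ΔS = 6.75 J/K

Warming step: ΔS₁ = m c ln(T_tr/T_i) = 155 × 0.128 × ln(600.6/575) = 0.8642 J/K.
Phase change: ΔS₂ = +mL/T_tr = 155 × 22.8 / 600.6 = 5.884 J/K.
ΔS_total = (0.8642) + (5.884) = 6.75 J/K.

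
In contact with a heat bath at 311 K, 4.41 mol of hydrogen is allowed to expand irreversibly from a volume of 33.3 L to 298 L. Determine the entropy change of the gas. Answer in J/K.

Entropy is a state function, so ΔS_gas depends only on the end states.
For an isothermal ideal gas ΔS_gas = nR ln(V₂/V₁) = 4.41 × 8.314 × ln(298/33.3) = 80.4 J/K.

ΔS_gas = 80.4 J/K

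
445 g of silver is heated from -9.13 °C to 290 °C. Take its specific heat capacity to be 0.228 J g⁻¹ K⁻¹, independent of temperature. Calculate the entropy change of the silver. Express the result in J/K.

In kelvin: T₁ = 264.02 K, T₂ = 563.15 K. ΔS = ∫dQ_rev/T = m c ln(T₂/T₁) = 445 × 0.228 × ln(563.15/264.02) = 76.9 J/K.

ΔS = 76.9 J/K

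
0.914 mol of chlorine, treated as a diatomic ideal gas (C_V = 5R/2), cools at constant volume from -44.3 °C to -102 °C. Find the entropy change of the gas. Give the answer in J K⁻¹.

ΔS = -5.52 J/K

In kelvin: T₁ = 228.85 K, T₂ = 171.15 K. At constant volume, ΔS = nC_V ln(T₂/T₁) with C_V = 5R/2 = 20.79 J mol⁻¹ K⁻¹.
ΔS = 0.914 × 20.79 × ln(171.15/228.85) = -5.52 J/K.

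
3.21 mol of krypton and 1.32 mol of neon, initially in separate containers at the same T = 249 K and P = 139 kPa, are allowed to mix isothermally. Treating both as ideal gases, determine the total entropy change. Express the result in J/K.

Mole fractions: x_A = 3.21/4.53 = 0.709, x_B = 0.291.
ΔS_mix = −R(n_A ln x_A + n_B ln x_B) = −8.314 × (3.21 ln 0.709 + 1.32 ln 0.291) = 22.7 J/K.

ΔS_mix = 22.7 J/K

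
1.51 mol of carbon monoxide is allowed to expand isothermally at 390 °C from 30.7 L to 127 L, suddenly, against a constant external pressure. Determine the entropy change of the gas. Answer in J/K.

Entropy is a state function, so ΔS_gas depends only on the end states.
For an isothermal ideal gas ΔS_gas = nR ln(V₂/V₁) = 1.51 × 8.314 × ln(127/30.7) = 17.8 J/K.

ΔS_gas = 17.8 J/K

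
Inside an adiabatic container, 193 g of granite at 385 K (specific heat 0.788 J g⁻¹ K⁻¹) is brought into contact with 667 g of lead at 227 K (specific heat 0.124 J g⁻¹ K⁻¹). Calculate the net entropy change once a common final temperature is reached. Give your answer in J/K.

Energy balance: T_f = (m₁c₁T₁ + m₂c₂T₂)/(m₁c₁ + m₂c₂) = 329.34 K.
ΔS₁ = m₁c₁ ln(T_f/T₁) = 152.084 × ln(329.34/385) = -23.75 J/K.
ΔS₂ = m₂c₂ ln(T_f/T₂) = 82.708 × ln(329.34/227) = 30.78 J/K.
ΔS_total = -23.75 + 30.78 = 7.03 J/K.

ΔS_total = 7.03 J/K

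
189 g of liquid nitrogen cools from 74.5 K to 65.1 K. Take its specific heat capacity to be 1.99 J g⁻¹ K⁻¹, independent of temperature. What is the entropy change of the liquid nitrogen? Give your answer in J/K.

ΔS = -50.7 J/K

ΔS = ∫dQ_rev/T = m c ln(T₂/T₁) = 189 × 1.99 × ln(65.1/74.5) = -50.7 J/K.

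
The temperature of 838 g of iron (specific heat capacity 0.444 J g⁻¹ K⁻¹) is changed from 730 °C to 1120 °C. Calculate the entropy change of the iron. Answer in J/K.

In kelvin: T₁ = 1003.15 K, T₂ = 1393.15 K. ΔS = ∫dQ_rev/T = m c ln(T₂/T₁) = 838 × 0.444 × ln(1393.15/1003.15) = 122 J/K.

ΔS = 122 J/K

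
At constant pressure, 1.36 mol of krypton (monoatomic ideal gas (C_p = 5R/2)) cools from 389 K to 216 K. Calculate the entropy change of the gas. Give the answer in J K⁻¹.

ΔS = -16.6 J/K

At constant pressure, ΔS = nC_p ln(T₂/T₁) with C_p = 5R/2 = 20.79 J mol⁻¹ K⁻¹.
ΔS = 1.36 × 20.79 × ln(216/389) = -16.6 J/K.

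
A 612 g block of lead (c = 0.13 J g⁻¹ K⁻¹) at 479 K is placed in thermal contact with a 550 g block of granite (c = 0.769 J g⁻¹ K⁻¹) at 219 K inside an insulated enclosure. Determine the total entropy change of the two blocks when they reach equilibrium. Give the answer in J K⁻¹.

Energy balance: T_f = (m₁c₁T₁ + m₂c₂T₂)/(m₁c₁ + m₂c₂) = 260.16 K.
ΔS₁ = m₁c₁ ln(T_f/T₁) = 79.56 × ln(260.16/479) = -48.56 J/K.
ΔS₂ = m₂c₂ ln(T_f/T₂) = 422.95 × ln(260.16/219) = 72.85 J/K.
ΔS_total = -48.56 + 72.85 = 24.3 J/K.

ΔS_total = 24.3 J/K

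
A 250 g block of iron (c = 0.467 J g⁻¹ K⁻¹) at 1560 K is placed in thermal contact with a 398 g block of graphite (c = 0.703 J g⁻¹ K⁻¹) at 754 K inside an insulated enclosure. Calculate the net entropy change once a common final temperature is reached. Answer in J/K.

Energy balance: T_f = (m₁c₁T₁ + m₂c₂T₂)/(m₁c₁ + m₂c₂) = 991.3 K.
ΔS₁ = m₁c₁ ln(T_f/T₁) = 116.75 × ln(991.3/1560) = -52.94 J/K.
ΔS₂ = m₂c₂ ln(T_f/T₂) = 279.794 × ln(991.3/754) = 76.56 J/K.
ΔS_total = -52.94 + 76.56 = 23.6 J/K.

ΔS_total = 23.6 J/K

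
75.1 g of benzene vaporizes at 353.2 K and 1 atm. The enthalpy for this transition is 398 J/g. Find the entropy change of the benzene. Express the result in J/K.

Heat absorbed by the substance: Q = mL = 75.1 × 398 = 29889.8 J.
At constant T, ΔS = Q_rev/T = 29889.8 / 353.2 = 84.6 J/K.

ΔS = 84.6 J/K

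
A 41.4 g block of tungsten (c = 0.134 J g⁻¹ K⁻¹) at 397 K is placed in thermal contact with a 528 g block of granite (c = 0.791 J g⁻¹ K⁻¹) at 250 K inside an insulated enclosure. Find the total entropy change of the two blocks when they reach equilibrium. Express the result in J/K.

ΔS_total = 0.684 J/K

Energy balance: T_f = (m₁c₁T₁ + m₂c₂T₂)/(m₁c₁ + m₂c₂) = 251.93 K.
ΔS₁ = m₁c₁ ln(T_f/T₁) = 5.5476 × ln(251.93/397) = -2.523 J/K.
ΔS₂ = m₂c₂ ln(T_f/T₂) = 417.648 × ln(251.93/250) = 3.207 J/K.
ΔS_total = -2.523 + 3.207 = 0.684 J/K.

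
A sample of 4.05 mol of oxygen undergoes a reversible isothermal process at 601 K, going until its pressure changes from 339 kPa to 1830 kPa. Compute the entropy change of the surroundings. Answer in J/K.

For an isothermal ideal gas ΔS_gas = nR ln(P₁/P₂) = 4.05 × 8.314 × ln(339/1830) = -56.8 J/K.
The process is reversible, so ΔS_surr = −ΔS_gas = 56.8 J/K and ΔS_universe = 0.

ΔS_surr = 56.8 J/K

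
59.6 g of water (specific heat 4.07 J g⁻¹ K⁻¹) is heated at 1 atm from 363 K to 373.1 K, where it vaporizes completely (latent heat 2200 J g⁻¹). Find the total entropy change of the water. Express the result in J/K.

Warming step: ΔS₁ = m c ln(T_tr/T_i) = 59.6 × 4.07 × ln(373.1/363) = 6.657 J/K.
Phase change: ΔS₂ = +mL/T_tr = 59.6 × 2200 / 373.1 = 351.4 J/K.
ΔS_total = (6.657) + (351.4) = 358 J/K.

ΔS = 358 J/K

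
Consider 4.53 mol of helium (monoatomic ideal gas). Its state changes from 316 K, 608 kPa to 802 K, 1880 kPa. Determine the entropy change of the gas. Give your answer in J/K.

ΔS = 45.2 J/K

ΔS = nC_p ln(T₂/T₁) − nR ln(P₂/P₁), with C_p = 5R/2 = 20.79 J mol⁻¹ K⁻¹ for a monoatomic ideal gas.
ΔS = 4.53 × [20.79 × ln(802/316) − 8.314 × ln(1880/608)] = 45.2 J/K.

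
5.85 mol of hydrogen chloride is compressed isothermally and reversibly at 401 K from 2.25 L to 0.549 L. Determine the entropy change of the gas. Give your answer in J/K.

ΔS_gas = -68.6 J/K

For an isothermal ideal gas ΔS_gas = nR ln(V₂/V₁) = 5.85 × 8.314 × ln(0.549/2.25) = -68.6 J/K.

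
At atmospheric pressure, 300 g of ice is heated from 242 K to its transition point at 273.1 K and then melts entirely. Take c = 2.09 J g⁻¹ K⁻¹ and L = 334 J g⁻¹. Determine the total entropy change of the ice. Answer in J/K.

ΔS = 443 J/K

Warming step: ΔS₁ = m c ln(T_tr/T_i) = 300 × 2.09 × ln(273.1/242) = 75.8 J/K.
Phase change: ΔS₂ = +mL/T_tr = 300 × 334 / 273.1 = 366.9 J/K.
ΔS_total = (75.8) + (366.9) = 443 J/K.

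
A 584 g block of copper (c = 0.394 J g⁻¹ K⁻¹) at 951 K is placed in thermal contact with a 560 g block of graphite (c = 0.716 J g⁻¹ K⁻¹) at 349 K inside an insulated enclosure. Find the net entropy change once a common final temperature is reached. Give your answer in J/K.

Energy balance: T_f = (m₁c₁T₁ + m₂c₂T₂)/(m₁c₁ + m₂c₂) = 568.5 K.
ΔS₁ = m₁c₁ ln(T_f/T₁) = 230.096 × ln(568.5/951) = -118.387 J/K.
ΔS₂ = m₂c₂ ln(T_f/T₂) = 400.96 × ln(568.5/349) = 195.641 J/K.
ΔS_total = -118.387 + 195.641 = 77.3 J/K.

ΔS_total = 77.3 J/K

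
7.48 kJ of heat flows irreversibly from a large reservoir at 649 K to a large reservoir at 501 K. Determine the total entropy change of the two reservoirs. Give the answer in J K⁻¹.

ΔS_hot = −Q/T_H = −7480/649 = -11.53 J/K and ΔS_cold = +Q/T_C = 7480/501 = 14.93 J/K.
ΔS_total = -11.53 + 14.93 = 3.4 J/K, positive as the second law requires.

ΔS_total = 3.4 J/K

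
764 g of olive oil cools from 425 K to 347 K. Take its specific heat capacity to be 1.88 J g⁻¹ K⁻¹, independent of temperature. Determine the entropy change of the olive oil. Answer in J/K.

ΔS = ∫dQ_rev/T = m c ln(T₂/T₁) = 764 × 1.88 × ln(347/425) = -291 J/K.

ΔS = -291 J/K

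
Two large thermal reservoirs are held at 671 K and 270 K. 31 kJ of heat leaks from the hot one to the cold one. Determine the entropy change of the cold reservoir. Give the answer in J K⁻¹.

ΔS_cold = 115 J/K

The cold reservoir gains heat Q, so ΔS_cold = +Q/T_C = 31000/270 = 115 J/K.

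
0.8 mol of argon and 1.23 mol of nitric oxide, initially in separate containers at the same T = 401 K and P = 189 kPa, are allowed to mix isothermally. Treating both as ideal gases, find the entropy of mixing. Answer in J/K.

ΔS_mix = 11.3 J/K

Mole fractions: x_A = 0.8/2.03 = 0.394, x_B = 0.606.
ΔS_mix = −R(n_A ln x_A + n_B ln x_B) = −8.314 × (0.8 ln 0.394 + 1.23 ln 0.606) = 11.3 J/K.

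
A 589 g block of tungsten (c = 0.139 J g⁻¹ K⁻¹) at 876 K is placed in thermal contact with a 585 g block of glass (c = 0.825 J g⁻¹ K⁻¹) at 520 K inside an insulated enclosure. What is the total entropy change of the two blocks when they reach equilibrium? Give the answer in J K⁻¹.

Energy balance: T_f = (m₁c₁T₁ + m₂c₂T₂)/(m₁c₁ + m₂c₂) = 571.63 K.
ΔS₁ = m₁c₁ ln(T_f/T₁) = 81.871 × ln(571.63/876) = -34.95 J/K.
ΔS₂ = m₂c₂ ln(T_f/T₂) = 482.625 × ln(571.63/520) = 45.69 J/K.
ΔS_total = -34.95 + 45.69 = 10.7 J/K.

ΔS_total = 10.7 J/K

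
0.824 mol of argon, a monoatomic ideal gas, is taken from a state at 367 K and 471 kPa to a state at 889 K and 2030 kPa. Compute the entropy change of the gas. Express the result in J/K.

ΔS = 5.14 J/K

ΔS = nC_p ln(T₂/T₁) − nR ln(P₂/P₁), with C_p = 5R/2 = 20.79 J mol⁻¹ K⁻¹ for a monoatomic ideal gas.
ΔS = 0.824 × [20.79 × ln(889/367) − 8.314 × ln(2030/471)] = 5.14 J/K.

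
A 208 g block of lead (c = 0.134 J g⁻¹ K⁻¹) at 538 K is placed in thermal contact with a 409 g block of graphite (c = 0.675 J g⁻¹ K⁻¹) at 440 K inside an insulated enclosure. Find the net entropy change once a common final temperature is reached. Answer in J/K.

ΔS_total = 0.541 J/K

Energy balance: T_f = (m₁c₁T₁ + m₂c₂T₂)/(m₁c₁ + m₂c₂) = 448.99 K.
ΔS₁ = m₁c₁ ln(T_f/T₁) = 27.872 × ln(448.99/538) = -5.041 J/K.
ΔS₂ = m₂c₂ ln(T_f/T₂) = 276.075 × ln(448.99/440) = 5.582 J/K.
ΔS_total = -5.041 + 5.582 = 0.541 J/K.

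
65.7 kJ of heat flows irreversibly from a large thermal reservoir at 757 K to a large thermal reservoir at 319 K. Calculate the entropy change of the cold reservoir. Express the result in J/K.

The cold reservoir gains heat Q, so ΔS_cold = +Q/T_C = 65700/319 = 206 J/K.

ΔS_cold = 206 J/K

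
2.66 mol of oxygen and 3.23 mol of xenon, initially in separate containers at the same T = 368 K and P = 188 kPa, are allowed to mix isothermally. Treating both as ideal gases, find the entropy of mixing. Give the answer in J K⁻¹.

ΔS_mix = 33.7 J/K

Mole fractions: x_A = 2.66/5.89 = 0.452, x_B = 0.548.
ΔS_mix = −R(n_A ln x_A + n_B ln x_B) = −8.314 × (2.66 ln 0.452 + 3.23 ln 0.548) = 33.7 J/K.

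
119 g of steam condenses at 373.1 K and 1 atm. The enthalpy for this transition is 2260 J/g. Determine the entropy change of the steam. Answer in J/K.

Heat released by the substance: Q = −mL = −119 × 2260 = −268940 J.
At constant T, ΔS = Q_rev/T = −268940 / 373.1 = -721 J/K.

ΔS = -721 J/K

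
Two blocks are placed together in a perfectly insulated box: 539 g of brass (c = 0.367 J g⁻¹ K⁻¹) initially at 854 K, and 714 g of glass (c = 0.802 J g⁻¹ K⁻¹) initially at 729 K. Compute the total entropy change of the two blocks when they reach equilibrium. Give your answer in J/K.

ΔS_total = 1.89 J/K

Energy balance: T_f = (m₁c₁T₁ + m₂c₂T₂)/(m₁c₁ + m₂c₂) = 761.09 K.
ΔS₁ = m₁c₁ ln(T_f/T₁) = 197.813 × ln(761.09/854) = -22.78 J/K.
ΔS₂ = m₂c₂ ln(T_f/T₂) = 572.628 × ln(761.09/729) = 24.67 J/K.
ΔS_total = -22.78 + 24.67 = 1.89 J/K.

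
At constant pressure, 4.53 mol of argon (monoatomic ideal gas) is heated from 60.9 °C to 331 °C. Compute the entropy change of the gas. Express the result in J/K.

In kelvin: T₁ = 334.05 K, T₂ = 604.15 K. At constant pressure, ΔS = nC_p ln(T₂/T₁) with C_p = 5R/2 = 20.79 J mol⁻¹ K⁻¹.
ΔS = 4.53 × 20.79 × ln(604.15/334.05) = 55.8 J/K.

ΔS = 55.8 J/K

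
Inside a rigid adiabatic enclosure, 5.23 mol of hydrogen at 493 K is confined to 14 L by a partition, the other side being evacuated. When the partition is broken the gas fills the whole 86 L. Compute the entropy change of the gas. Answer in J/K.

No heat is exchanged and no work is done, so the ideal-gas temperature stays constant.
Entropy is a state function; using a reversible isothermal path, ΔS_gas = nR ln(V₂/V₁) = 5.23 × 8.314 × ln(86/14) = 78.9 J/K.

ΔS_gas = 78.9 J/K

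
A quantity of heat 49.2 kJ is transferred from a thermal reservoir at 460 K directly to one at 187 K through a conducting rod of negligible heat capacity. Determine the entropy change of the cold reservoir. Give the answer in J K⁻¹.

The cold reservoir gains heat Q, so ΔS_cold = +Q/T_C = 49200/187 = 263 J/K.

ΔS_cold = 263 J/K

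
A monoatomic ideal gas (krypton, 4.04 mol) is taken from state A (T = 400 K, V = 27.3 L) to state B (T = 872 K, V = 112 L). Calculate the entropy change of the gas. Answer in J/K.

Entropy is a state function: ΔS = nC_V ln(T₂/T₁) + nR ln(V₂/V₁), with C_V = 3R/2 = 12.47 J mol⁻¹ K⁻¹ for a monoatomic ideal gas.
ΔS = 4.04 × [12.47 × ln(872/400) + 8.314 × ln(112/27.3)] = 86.7 J/K.

ΔS = 86.7 J/K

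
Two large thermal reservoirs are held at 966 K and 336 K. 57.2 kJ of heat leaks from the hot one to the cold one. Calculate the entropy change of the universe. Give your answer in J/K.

ΔS_total = 111 J/K

ΔS_hot = −Q/T_H = −57200/966 = -59.21 J/K and ΔS_cold = +Q/T_C = 57200/336 = 170.2 J/K.
ΔS_total = -59.21 + 170.2 = 111 J/K, positive as the second law requires.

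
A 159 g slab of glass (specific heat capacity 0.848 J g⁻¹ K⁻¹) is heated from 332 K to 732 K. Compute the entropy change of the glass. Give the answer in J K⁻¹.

ΔS = 107 J/K

ΔS = ∫dQ_rev/T = m c ln(T₂/T₁) = 159 × 0.848 × ln(732/332) = 107 J/K.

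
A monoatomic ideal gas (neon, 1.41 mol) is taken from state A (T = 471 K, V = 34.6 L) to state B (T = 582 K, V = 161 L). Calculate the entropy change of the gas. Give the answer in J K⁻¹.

Entropy is a state function: ΔS = nC_V ln(T₂/T₁) + nR ln(V₂/V₁), with C_V = 3R/2 = 12.47 J mol⁻¹ K⁻¹ for a monoatomic ideal gas.
ΔS = 1.41 × [12.47 × ln(582/471) + 8.314 × ln(161/34.6)] = 21.7 J/K.

ΔS = 21.7 J/K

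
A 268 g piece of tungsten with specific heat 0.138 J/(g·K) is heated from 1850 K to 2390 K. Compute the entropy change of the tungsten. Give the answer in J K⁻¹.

ΔS = ∫dQ_rev/T = m c ln(T₂/T₁) = 268 × 0.138 × ln(2390/1850) = 9.47 J/K.

ΔS = 9.47 J/K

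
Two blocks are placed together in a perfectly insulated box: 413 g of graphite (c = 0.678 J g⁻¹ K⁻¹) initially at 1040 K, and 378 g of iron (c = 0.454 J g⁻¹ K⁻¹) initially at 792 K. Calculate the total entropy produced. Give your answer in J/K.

ΔS_total = 3.85 J/K

Energy balance: T_f = (m₁c₁T₁ + m₂c₂T₂)/(m₁c₁ + m₂c₂) = 945.76 K.
ΔS₁ = m₁c₁ ln(T_f/T₁) = 280.014 × ln(945.76/1040) = -26.6 J/K.
ΔS₂ = m₂c₂ ln(T_f/T₂) = 171.612 × ln(945.76/792) = 30.45 J/K.
ΔS_total = -26.6 + 30.45 = 3.85 J/K.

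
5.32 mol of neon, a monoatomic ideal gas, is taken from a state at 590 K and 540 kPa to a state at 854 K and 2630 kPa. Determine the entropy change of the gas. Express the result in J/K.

ΔS = -29.1 J/K

ΔS = nC_p ln(T₂/T₁) − nR ln(P₂/P₁), with C_p = 5R/2 = 20.79 J mol⁻¹ K⁻¹ for a monoatomic ideal gas.
ΔS = 5.32 × [20.79 × ln(854/590) − 8.314 × ln(2630/540)] = -29.1 J/K.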